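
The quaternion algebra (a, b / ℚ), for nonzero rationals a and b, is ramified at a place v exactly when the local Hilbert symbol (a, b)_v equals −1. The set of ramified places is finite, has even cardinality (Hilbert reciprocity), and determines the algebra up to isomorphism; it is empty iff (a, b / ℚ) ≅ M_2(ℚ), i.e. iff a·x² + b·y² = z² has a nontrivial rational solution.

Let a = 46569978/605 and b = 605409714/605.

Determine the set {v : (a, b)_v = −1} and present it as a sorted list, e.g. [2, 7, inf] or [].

[2, 3, 5, 13]

(a, b) ≡ (210, 2730) mod (ℚ^×)²; places V = {2, 3, 5, 7, 11, 13, ∞}.
(a,b)_5: α=-1, u≡3; β=-1, v≡4 (mod 5); (3|5)=-1, (4|5)=+1; sign (−1)^0·-1^-1·+1^-1 = -1.
(a,b)_2: α=1, β=1; u≡1, v≡5 (mod 8); ε(u)ε(v)=0·0, αω(v)=1·1, βω(u)=1·0; sum ≡ 1  ⇒  -1.
(a,b)_3: α=9, u≡1; β=9, v≡1 (mod 3); (1|3)=+1, (1|3)=+1; sign (−1)^1·+1^9·+1^9 = -1.
(a,b)_7: α=1, u≡4; β=1, v≡3 (mod 7); (4|7)=+1, (3|7)=-1; sign (−1)^1·+1^1·-1^1 = +1.
(a,b)_13: α=2, u≡2; β=3, v≡2 (mod 13); (2|13)=-1, (2|13)=-1; sign (−1)^0·-1^3·-1^2 = -1.
(a,b)_11: α=-2, u≡3; β=-2, v≡6 (mod 11); (3|11)=+1, (6|11)=-1; sign (−1)^0·+1^-2·-1^-2 = +1.
(a,b)_∞: sgn(210)=+, sgn(2730)=+, so +1.
Ram(210, 2730) = {2, 3, 5, 13}; no ℚ_2-point on the conic.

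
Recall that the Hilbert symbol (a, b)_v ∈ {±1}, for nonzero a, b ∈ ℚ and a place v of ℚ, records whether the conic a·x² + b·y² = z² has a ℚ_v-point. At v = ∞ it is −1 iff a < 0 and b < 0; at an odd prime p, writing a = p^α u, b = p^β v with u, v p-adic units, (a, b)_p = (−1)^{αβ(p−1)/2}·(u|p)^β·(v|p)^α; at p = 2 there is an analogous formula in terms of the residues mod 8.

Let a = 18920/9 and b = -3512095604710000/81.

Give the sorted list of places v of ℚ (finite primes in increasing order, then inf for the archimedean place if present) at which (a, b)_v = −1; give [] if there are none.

[7, 11, 19, 29, 37, 43]

Mod squares: a ≡ 4730, b ≡ -1569799. Check v ∈ {∞, 2, 3, 5, 7, 11, 19, 29, 37, 43}.
v=2: v_2(a)=3, v_2(b)=4; units ≡ 5, 1 (mod 8); ε·ε+αω+βω = 0·0+3·0+4·1 ≡ 0  ⇒  (a,b)_2 = +1.
v=3: a=3^-2·(≡2), b=3^-4·(≡2) mod 3; (2|3)=-1, (2|3)=-1; (−1)^{-2·-4·1}·(-1)^-4·(-1)^-2 = +1.
v=7: a=7^0·(≡3), b=7^1·(≡4) mod 7; (3|7)=-1, (4|7)=+1; (−1)^{0·1·3}·(-1)^1·(+1)^0 = -1.
v=∞: 4730 > 0 and -1569799 < 0  ⇒  (a,b)_∞ = +1.
v=5: a=5^1·(≡1), b=5^4·(≡4) mod 5; (1|5)=+1, (4|5)=+1; (−1)^{1·4·2}·(+1)^4·(+1)^1 = +1.
v=11: a=11^1·(≡9), b=11^3·(≡4) mod 11; (9|11)=+1, (4|11)=+1; (−1)^{1·3·5}·(+1)^3·(+1)^1 = -1.
v=19: a=19^0·(≡8), b=19^1·(≡10) mod 19; (8|19)=-1, (10|19)=-1; (−1)^{0·1·9}·(-1)^1·(-1)^0 = -1.
v=43: a=43^1·(≡25), b=43^2·(≡8) mod 43; (25|43)=+1, (8|43)=-1; (−1)^{1·2·21}·(+1)^2·(-1)^1 = -1.
v=37: a=37^0·(≡22), b=37^1·(≡3) mod 37; (22|37)=-1, (3|37)=+1; (−1)^{0·1·18}·(-1)^1·(+1)^0 = -1.
v=29: a=29^0·(≡11), b=29^1·(≡27) mod 29; (11|29)=-1, (27|29)=-1; (−1)^{0·1·14}·(-1)^1·(-1)^0 = -1.
|Ram(4730, -1569799)| = 6, even; anisotropic at {7, 11, 19, 29, 37, 43}.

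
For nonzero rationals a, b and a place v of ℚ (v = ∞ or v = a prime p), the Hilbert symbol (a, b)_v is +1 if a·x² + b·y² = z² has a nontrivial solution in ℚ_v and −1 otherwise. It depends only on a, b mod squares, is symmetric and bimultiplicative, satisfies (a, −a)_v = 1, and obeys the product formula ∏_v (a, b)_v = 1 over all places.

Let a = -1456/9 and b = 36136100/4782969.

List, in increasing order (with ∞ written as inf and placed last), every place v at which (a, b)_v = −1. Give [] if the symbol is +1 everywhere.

Mod squares: a ≡ -91, b ≡ 1001. Check v ∈ {∞, 2, 3, 5, 7, 11, 13, 19}.
v=5: a=5^0·(≡1), b=5^2·(≡1) mod 5; (1|5)=+1, (1|5)=+1; (−1)^{0·2·2}·(+1)^2·(+1)^0 = +1.
v=∞: -91 < 0 and 1001 > 0  ⇒  (a,b)_∞ = +1.
v=3: a=3^-2·(≡2), b=3^-14·(≡2) mod 3; (2|3)=-1, (2|3)=-1; (−1)^{-2·-14·1}·(-1)^-14·(-1)^-2 = +1.
v=19: a=19^0·(≡5), b=19^2·(≡2) mod 19; (5|19)=+1, (2|19)=-1; (−1)^{0·2·9}·(+1)^2·(-1)^0 = +1.
v=7: a=7^1·(≡1), b=7^1·(≡5) mod 7; (1|7)=+1, (5|7)=-1; (−1)^{1·1·3}·(+1)^1·(-1)^1 = +1.
v=2: v_2(a)=4, v_2(b)=2; units ≡ 5, 1 (mod 8); ε·ε+αω+βω = 0·0+4·0+2·1 ≡ 0  ⇒  (a,b)_2 = +1.
v=11: a=11^0·(≡2), b=11^1·(≡4) mod 11; (2|11)=-1, (4|11)=+1; (−1)^{0·1·5}·(-1)^1·(+1)^0 = -1.
v=13: a=13^1·(≡2), b=13^1·(≡3) mod 13; (2|13)=-1, (3|13)=+1; (−1)^{1·1·6}·(-1)^1·(+1)^1 = -1.
|Ram(-91, 1001)| = 2, even; anisotropic at {11, 13}.

[11, 13]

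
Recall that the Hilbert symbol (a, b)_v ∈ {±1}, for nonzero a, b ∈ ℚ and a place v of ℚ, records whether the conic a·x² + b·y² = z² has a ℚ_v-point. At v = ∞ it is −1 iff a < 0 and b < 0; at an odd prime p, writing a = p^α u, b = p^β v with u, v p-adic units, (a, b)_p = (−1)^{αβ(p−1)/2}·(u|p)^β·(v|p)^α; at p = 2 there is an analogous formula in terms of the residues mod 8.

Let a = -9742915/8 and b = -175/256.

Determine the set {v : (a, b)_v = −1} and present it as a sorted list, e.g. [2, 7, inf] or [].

[5, 13, 19, inf]

Mod squares: a ≡ -397670, b ≡ -7. Check v ∈ {∞, 2, 5, 7, 13, 19, 23}.
v=2: v_2(a)=-3, v_2(b)=-8; units ≡ 5, 1 (mod 8); ε·ε+αω+βω = 0·0+-3·0+-8·1 ≡ 0  ⇒  (a,b)_2 = +1.
v=5: a=5^1·(≡4), b=5^2·(≡3) mod 5; (4|5)=+1, (3|5)=-1; (−1)^{1·2·2}·(+1)^2·(-1)^1 = -1.
v=∞: -397670 < 0 and -7 < 0  ⇒  (a,b)_∞ = -1.
v=13: a=13^1·(≡1), b=13^0·(≡8) mod 13; (1|13)=+1, (8|13)=-1; (−1)^{1·0·6}·(+1)^0·(-1)^1 = -1.
v=23: a=23^1·(≡4), b=23^0·(≡3) mod 23; (4|23)=+1, (3|23)=+1; (−1)^{1·0·11}·(+1)^0·(+1)^1 = +1.
v=19: a=19^1·(≡15), b=19^0·(≡8) mod 19; (15|19)=-1, (8|19)=-1; (−1)^{1·0·9}·(-1)^0·(-1)^1 = -1.
v=7: a=7^3·(≡1), b=7^1·(≡6) mod 7; (1|7)=+1, (6|7)=-1; (−1)^{3·1·3}·(+1)^1·(-1)^3 = +1.
Ram(-397670, -7) = {5, 13, 19, ∞}; no ℚ_5-point on the conic.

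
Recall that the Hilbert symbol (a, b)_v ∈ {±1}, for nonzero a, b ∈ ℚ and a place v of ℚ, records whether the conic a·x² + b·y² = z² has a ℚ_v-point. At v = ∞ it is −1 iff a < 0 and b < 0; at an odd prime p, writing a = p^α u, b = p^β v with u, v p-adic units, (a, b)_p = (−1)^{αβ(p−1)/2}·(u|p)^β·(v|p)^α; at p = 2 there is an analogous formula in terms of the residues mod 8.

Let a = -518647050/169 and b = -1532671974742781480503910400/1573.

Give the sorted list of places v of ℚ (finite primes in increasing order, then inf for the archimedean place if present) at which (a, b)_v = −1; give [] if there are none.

(a, b) ≡ (-3162, -1808376258) mod (ℚ^×)²; places V = {2, 3, 5, 11, 13, 17, 29, 31, 37, 41, ∞}.
(a,b)_∞: sgn(-3162)=−, sgn(-1808376258)=−, so -1.
(a,b)_2: α=1, β=13; u≡3, v≡7 (mod 8); ε(u)ε(v)=1·1, αω(v)=1·0, βω(u)=13·1; sum ≡ 0  ⇒  +1.
(a,b)_5: α=2, u≡2; β=2, v≡3 (mod 5); (2|5)=-1, (3|5)=-1; sign (−1)^0·-1^2·-1^2 = +1.
(a,b)_37: α=0, u≡32; β=1, v≡22 (mod 37); (32|37)=-1, (22|37)=-1; sign (−1)^0·-1^1·-1^0 = -1.
(a,b)_29: α=0, u≡6; β=1, v≡6 (mod 29); (6|29)=+1, (6|29)=+1; sign (−1)^0·+1^1·+1^0 = +1.
(a,b)_11: α=0, u≡6; β=-2, v≡5 (mod 11); (6|11)=-1, (5|11)=+1; sign (−1)^0·-1^-2·+1^0 = +1.
(a,b)_13: α=-2, u≡1; β=-1, v≡1 (mod 13); (1|13)=+1, (1|13)=+1; sign (−1)^0·+1^-1·+1^-2 = +1.
(a,b)_17: α=1, u≡8; β=3, v≡12 (mod 17); (8|17)=+1, (12|17)=-1; sign (−1)^0·+1^3·-1^1 = -1.
(a,b)_31: α=1, u≡24; β=3, v≡20 (mod 31); (24|31)=-1, (20|31)=+1; sign (−1)^1·-1^3·+1^1 = +1.
(a,b)_3: α=9, u≡2; β=19, v≡2 (mod 3); (2|3)=-1, (2|3)=-1; sign (−1)^1·-1^19·-1^9 = -1.
(a,b)_41: α=0, u≡16; β=1, v≡37 (mod 41); (16|41)=+1, (37|41)=+1; sign (−1)^0·+1^1·+1^0 = +1.
Ram(-3162, -1808376258) = {3, 17, 37, ∞}; no ℚ_3-point on the conic.

[3, 17, 37, inf]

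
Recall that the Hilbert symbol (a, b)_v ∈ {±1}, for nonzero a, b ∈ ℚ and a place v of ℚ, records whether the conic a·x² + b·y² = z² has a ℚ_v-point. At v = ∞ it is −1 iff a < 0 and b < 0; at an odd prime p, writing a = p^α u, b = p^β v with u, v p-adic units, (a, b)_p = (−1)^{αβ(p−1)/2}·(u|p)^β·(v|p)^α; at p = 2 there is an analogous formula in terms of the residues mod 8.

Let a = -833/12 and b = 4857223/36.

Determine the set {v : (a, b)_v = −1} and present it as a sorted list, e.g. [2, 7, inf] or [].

Mod squares: a ≡ -51, b ≡ 7. Check v ∈ {∞, 2, 3, 7, 17}.
v=2: v_2(a)=-2, v_2(b)=-2; units ≡ 5, 7 (mod 8); ε·ε+αω+βω = 0·1+-2·0+-2·1 ≡ 0  ⇒  (a,b)_2 = +1.
v=17: a=17^1·(≡3), b=17^2·(≡14) mod 17; (3|17)=-1, (14|17)=-1; (−1)^{1·2·8}·(-1)^2·(-1)^1 = -1.
v=∞: -51 < 0 and 7 > 0  ⇒  (a,b)_∞ = +1.
v=7: a=7^2·(≡5), b=7^5·(≡2) mod 7; (5|7)=-1, (2|7)=+1; (−1)^{2·5·3}·(-1)^5·(+1)^2 = -1.
v=3: a=3^-1·(≡1), b=3^-2·(≡1) mod 3; (1|3)=+1, (1|3)=+1; (−1)^{-1·-2·1}·(+1)^-2·(+1)^-1 = +1.
Ram(-51, 7) = {7, 17}; no ℚ_7-point on the conic.

[7, 17]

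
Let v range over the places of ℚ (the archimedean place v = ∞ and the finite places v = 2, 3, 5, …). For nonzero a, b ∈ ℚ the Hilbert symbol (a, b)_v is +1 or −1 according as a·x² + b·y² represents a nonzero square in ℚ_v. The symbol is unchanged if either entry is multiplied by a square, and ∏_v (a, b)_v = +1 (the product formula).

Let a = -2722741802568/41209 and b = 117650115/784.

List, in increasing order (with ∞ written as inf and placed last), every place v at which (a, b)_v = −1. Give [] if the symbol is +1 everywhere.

(a, b) ≡ (-2, 108035) mod (ℚ^×)²; places V = {2, 3, 5, 7, 11, 17, 29, 31, 41, ∞}.
(a,b)_31: α=2, u≡3; β=1, v≡23 (mod 31); (3|31)=-1, (23|31)=-1; sign (−1)^0·-1^1·-1^2 = -1.
(a,b)_41: α=2, u≡33; β=1, v≡26 (mod 41); (33|41)=+1, (26|41)=-1; sign (−1)^0·+1^1·-1^2 = +1.
(a,b)_29: α=-2, u≡11; β=0, v≡15 (mod 29); (11|29)=-1, (15|29)=-1; sign (−1)^0·-1^0·-1^-2 = +1.
(a,b)_11: α=0, u≡5; β=2, v≡1 (mod 11); (5|11)=+1, (1|11)=+1; sign (−1)^0·+1^2·+1^0 = +1.
(a,b)_∞: sgn(-2)=−, sgn(108035)=+, so +1.
(a,b)_17: α=2, u≡1; β=1, v≡7 (mod 17); (1|17)=+1, (7|17)=-1; sign (−1)^0·+1^1·-1^2 = +1.
(a,b)_5: α=0, u≡3; β=1, v≡2 (mod 5); (3|5)=-1, (2|5)=-1; sign (−1)^0·-1^1·-1^0 = -1.
(a,b)_7: α=-2, u≡3; β=-2, v≡1 (mod 7); (3|7)=-1, (1|7)=+1; sign (−1)^0·-1^-2·+1^-2 = +1.
(a,b)_2: α=3, β=-4; u≡7, v≡3 (mod 8); ε(u)ε(v)=1·1, αω(v)=3·1, βω(u)=-4·0; sum ≡ 0  ⇒  +1.
(a,b)_3: α=6, u≡1; β=2, v≡2 (mod 3); (1|3)=+1, (2|3)=-1; sign (−1)^0·+1^2·-1^6 = +1.
Ram(-2, 108035) = {5, 31}; no ℚ_5-point on the conic.

[5, 31]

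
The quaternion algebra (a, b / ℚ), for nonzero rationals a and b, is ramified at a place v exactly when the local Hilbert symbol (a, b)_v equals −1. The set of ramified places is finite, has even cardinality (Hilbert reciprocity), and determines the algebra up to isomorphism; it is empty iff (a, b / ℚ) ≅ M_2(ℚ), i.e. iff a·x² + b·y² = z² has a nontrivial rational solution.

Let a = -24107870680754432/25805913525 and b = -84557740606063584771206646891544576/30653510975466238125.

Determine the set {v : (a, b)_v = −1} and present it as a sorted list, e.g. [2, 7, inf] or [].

[2, 7, 31, inf]

Mod squares: a ≡ -100633533, b ≡ -22701. Check v ∈ {∞, 2, 3, 5, 7, 11, 13, 19, 23, 31, 37, 41, 47}.
v=47: a=47^1·(≡33), b=47^3·(≡17) mod 47; (33|47)=-1, (17|47)=+1; (−1)^{1·3·23}·(-1)^3·(+1)^1 = +1.
v=5: a=5^-2·(≡3), b=5^-4·(≡4) mod 5; (3|5)=-1, (4|5)=+1; (−1)^{-2·-4·2}·(-1)^-4·(+1)^-2 = +1.
v=2: v_2(a)=8, v_2(b)=18; units ≡ 3, 3 (mod 8); ε·ε+αω+βω = 1·1+8·1+18·1 ≡ 1  ⇒  (a,b)_2 = -1.
v=11: a=11^3·(≡10), b=11^6·(≡9) mod 11; (10|11)=-1, (9|11)=+1; (−1)^{3·6·5}·(-1)^6·(+1)^3 = +1.
v=37: a=37^0·(≡32), b=37^-4·(≡31) mod 37; (32|37)=-1, (31|37)=-1; (−1)^{0·-4·18}·(-1)^-4·(-1)^0 = +1.
v=23: a=23^1·(≡10), b=23^3·(≡2) mod 23; (10|23)=-1, (2|23)=+1; (−1)^{1·3·11}·(-1)^3·(+1)^1 = +1.
v=3: a=3^-5·(≡1), b=3^-3·(≡2) mod 3; (1|3)=+1, (2|3)=-1; (−1)^{-5·-3·1}·(+1)^-3·(-1)^-5 = +1.
v=19: a=19^-2·(≡11), b=19^0·(≡6) mod 19; (11|19)=+1, (6|19)=+1; (−1)^{-2·0·9}·(+1)^0·(+1)^-2 = +1.
v=∞: -100633533 < 0 and -22701 < 0  ⇒  (a,b)_∞ = -1.
v=7: a=7^-1·(≡3), b=7^-3·(≡3) mod 7; (3|7)=-1, (3|7)=-1; (−1)^{-1·-3·3}·(-1)^-3·(-1)^-1 = -1.
v=31: a=31^3·(≡11), b=31^8·(≡11) mod 31; (11|31)=-1, (11|31)=-1; (−1)^{3·8·15}·(-1)^8·(-1)^3 = -1.
v=41: a=41^-2·(≡38), b=41^-4·(≡27) mod 41; (38|41)=-1, (27|41)=-1; (−1)^{-2·-4·20}·(-1)^-4·(-1)^-2 = +1.
v=13: a=13^3·(≡4), b=13^2·(≡3) mod 13; (4|13)=+1, (3|13)=+1; (−1)^{3·2·6}·(+1)^2·(+1)^3 = +1.
(-100633533, -22701 / ℚ) ramifies at {2, 7, 31, ∞}: a division algebra.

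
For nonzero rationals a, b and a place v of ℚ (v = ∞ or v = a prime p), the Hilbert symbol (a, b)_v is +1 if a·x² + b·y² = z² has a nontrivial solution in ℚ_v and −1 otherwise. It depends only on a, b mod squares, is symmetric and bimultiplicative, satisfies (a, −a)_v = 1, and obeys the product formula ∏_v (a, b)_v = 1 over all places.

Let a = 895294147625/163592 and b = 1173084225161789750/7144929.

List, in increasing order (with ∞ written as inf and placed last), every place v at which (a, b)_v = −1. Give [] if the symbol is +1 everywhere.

[2, 17, 19, 37]

Mod squares: a ≡ 257890, b ≡ 119510. Check v ∈ {∞, 2, 3, 5, 11, 13, 17, 19, 29, 31, 37, 41}.
v=17: a=17^3·(≡12), b=17^3·(≡15) mod 17; (12|17)=-1, (15|17)=+1; (−1)^{3·3·8}·(-1)^3·(+1)^3 = -1.
v=13: a=13^-2·(≡12), b=13^0·(≡9) mod 13; (12|13)=+1, (9|13)=+1; (−1)^{-2·0·6}·(+1)^0·(+1)^-2 = +1.
v=2: v_2(a)=-3, v_2(b)=1; units ≡ 1, 3 (mod 8); ε·ε+αω+βω = 0·1+-3·1+1·0 ≡ 1  ⇒  (a,b)_2 = -1.
v=19: a=19^0·(≡8), b=19^1·(≡7) mod 19; (8|19)=-1, (7|19)=+1; (−1)^{0·1·9}·(-1)^1·(+1)^0 = -1.
v=41: a=41^1·(≡12), b=41^2·(≡2) mod 41; (12|41)=-1, (2|41)=+1; (−1)^{1·2·20}·(-1)^2·(+1)^1 = +1.
v=29: a=29^0·(≡20), b=29^2·(≡4) mod 29; (20|29)=+1, (4|29)=+1; (−1)^{0·2·14}·(+1)^2·(+1)^0 = +1.
v=31: a=31^2·(≡25), b=31^2·(≡19) mod 31; (25|31)=+1, (19|31)=+1; (−1)^{2·2·15}·(+1)^2·(+1)^2 = +1.
v=5: a=5^3·(≡3), b=5^3·(≡2) mod 5; (3|5)=-1, (2|5)=-1; (−1)^{3·3·2}·(-1)^3·(-1)^3 = +1.
v=37: a=37^1·(≡20), b=37^1·(≡30) mod 37; (20|37)=-1, (30|37)=+1; (−1)^{1·1·18}·(-1)^1·(+1)^1 = -1.
v=3: a=3^0·(≡1), b=3^-10·(≡2) mod 3; (1|3)=+1, (2|3)=-1; (−1)^{0·-10·1}·(+1)^-10·(-1)^0 = +1.
v=11: a=11^-2·(≡2), b=11^-2·(≡7) mod 11; (2|11)=-1, (7|11)=-1; (−1)^{-2·-2·5}·(-1)^-2·(-1)^-2 = +1.
v=∞: 257890 > 0 and 119510 > 0  ⇒  (a,b)_∞ = +1.
(257890, 119510 / ℚ) ramifies at {2, 17, 19, 37}: a division algebra.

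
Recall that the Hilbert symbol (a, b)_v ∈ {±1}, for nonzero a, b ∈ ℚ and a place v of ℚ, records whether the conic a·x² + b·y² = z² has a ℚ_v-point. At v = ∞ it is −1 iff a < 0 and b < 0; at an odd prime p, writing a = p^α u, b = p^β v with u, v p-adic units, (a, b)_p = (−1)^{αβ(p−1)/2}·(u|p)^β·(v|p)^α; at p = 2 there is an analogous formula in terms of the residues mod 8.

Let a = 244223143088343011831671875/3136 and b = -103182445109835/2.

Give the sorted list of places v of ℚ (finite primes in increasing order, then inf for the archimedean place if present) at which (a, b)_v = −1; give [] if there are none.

[2, 5]

Mod squares: a ≡ 667, b ≡ -116870. Check v ∈ {∞, 2, 3, 5, 7, 13, 23, 29, 31}.
v=7: a=7^-2·(≡1), b=7^2·(≡1) mod 7; (1|7)=+1, (1|7)=+1; (−1)^{-2·2·3}·(+1)^2·(+1)^-2 = +1.
v=29: a=29^5·(≡13), b=29^3·(≡22) mod 29; (13|29)=+1, (22|29)=+1; (−1)^{5·3·14}·(+1)^3·(+1)^5 = +1.
v=∞: 667 > 0 and -116870 < 0  ⇒  (a,b)_∞ = +1.
v=13: a=13^2·(≡12), b=13^1·(≡5) mod 13; (12|13)=+1, (5|13)=-1; (−1)^{2·1·6}·(+1)^1·(-1)^2 = +1.
v=2: v_2(a)=-6, v_2(b)=-1; units ≡ 3, 5 (mod 8); ε·ε+αω+βω = 1·0+-6·1+-1·1 ≡ 1  ⇒  (a,b)_2 = -1.
v=3: a=3^6·(≡1), b=3^4·(≡1) mod 3; (1|3)=+1, (1|3)=+1; (−1)^{6·4·1}·(+1)^4·(+1)^6 = +1.
v=23: a=23^5·(≡8), b=23^2·(≡9) mod 23; (8|23)=+1, (9|23)=+1; (−1)^{5·2·11}·(+1)^2·(+1)^5 = +1.
v=31: a=31^2·(≡20), b=31^1·(≡24) mod 31; (20|31)=+1, (24|31)=-1; (−1)^{2·1·15}·(+1)^1·(-1)^2 = +1.
v=5: a=5^6·(≡2), b=5^1·(≡4) mod 5; (2|5)=-1, (4|5)=+1; (−1)^{6·1·2}·(-1)^1·(+1)^6 = -1.
|Ram(667, -116870)| = 2, even; anisotropic at {2, 5}.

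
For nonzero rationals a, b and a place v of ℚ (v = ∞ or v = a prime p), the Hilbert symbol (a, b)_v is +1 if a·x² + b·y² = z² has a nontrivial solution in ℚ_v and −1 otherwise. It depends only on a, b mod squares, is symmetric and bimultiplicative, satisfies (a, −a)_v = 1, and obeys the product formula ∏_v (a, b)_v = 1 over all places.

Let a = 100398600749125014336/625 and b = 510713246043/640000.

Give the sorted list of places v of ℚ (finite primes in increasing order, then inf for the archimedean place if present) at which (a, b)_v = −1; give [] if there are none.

[7, 11]

Mod squares: a ≡ 69069, b ≡ 3003. Check v ∈ {∞, 2, 3, 5, 7, 11, 13, 23}.
v=11: a=11^3·(≡5), b=11^1·(≡3) mod 11; (5|11)=+1, (3|11)=+1; (−1)^{3·1·5}·(+1)^1·(+1)^3 = -1.
v=3: a=3^5·(≡1), b=3^9·(≡2) mod 3; (1|3)=+1, (2|3)=-1; (−1)^{5·9·1}·(+1)^9·(-1)^5 = +1.
v=∞: 69069 > 0 and 3003 > 0  ⇒  (a,b)_∞ = +1.
v=23: a=23^5·(≡3), b=23^2·(≡2) mod 23; (3|23)=+1, (2|23)=+1; (−1)^{5·2·11}·(+1)^2·(+1)^5 = +1.
v=13: a=13^3·(≡10), b=13^1·(≡4) mod 13; (10|13)=+1, (4|13)=+1; (−1)^{3·1·6}·(+1)^1·(+1)^3 = +1.
v=7: a=7^3·(≡4), b=7^3·(≡4) mod 7; (4|7)=+1, (4|7)=+1; (−1)^{3·3·3}·(+1)^3·(+1)^3 = -1.
v=2: v_2(a)=6, v_2(b)=-10; units ≡ 5, 3 (mod 8); ε·ε+αω+βω = 0·1+6·1+-10·1 ≡ 0  ⇒  (a,b)_2 = +1.
v=5: a=5^-4·(≡1), b=5^-4·(≡2) mod 5; (1|5)=+1, (2|5)=-1; (−1)^{-4·-4·2}·(+1)^-4·(-1)^-4 = +1.
Ram(69069, 3003) = {7, 11}; no ℚ_7-point on the conic.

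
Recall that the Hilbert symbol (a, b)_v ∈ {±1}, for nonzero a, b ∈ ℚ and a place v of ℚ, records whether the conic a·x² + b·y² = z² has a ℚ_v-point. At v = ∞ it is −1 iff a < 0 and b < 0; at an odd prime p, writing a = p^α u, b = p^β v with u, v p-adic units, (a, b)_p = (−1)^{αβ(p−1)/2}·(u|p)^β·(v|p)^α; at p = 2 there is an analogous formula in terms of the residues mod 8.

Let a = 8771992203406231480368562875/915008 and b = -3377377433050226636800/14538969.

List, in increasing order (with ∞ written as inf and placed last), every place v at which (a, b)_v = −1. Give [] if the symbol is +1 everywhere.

Mod squares: a ≡ 124355, b ≡ -238. Check v ∈ {∞, 2, 3, 5, 7, 11, 13, 17, 19, 29, 31, 41}.
v=11: a=11^3·(≡7), b=11^6·(≡9) mod 11; (7|11)=-1, (9|11)=+1; (−1)^{3·6·5}·(-1)^6·(+1)^3 = +1.
v=29: a=29^-2·(≡11), b=29^0·(≡4) mod 29; (11|29)=-1, (4|29)=+1; (−1)^{-2·0·14}·(-1)^0·(+1)^-2 = +1.
v=2: v_2(a)=-6, v_2(b)=11; units ≡ 3, 1 (mod 8); ε·ε+αω+βω = 1·0+-6·0+11·1 ≡ 1  ⇒  (a,b)_2 = -1.
v=13: a=13^2·(≡1), b=13^0·(≡12) mod 13; (1|13)=+1, (12|13)=+1; (−1)^{2·0·6}·(+1)^0·(+1)^2 = +1.
v=17: a=17^-1·(≡11), b=17^1·(≡7) mod 17; (11|17)=-1, (7|17)=-1; (−1)^{-1·1·8}·(-1)^1·(-1)^-1 = +1.
v=3: a=3^2·(≡2), b=3^-2·(≡2) mod 3; (2|3)=-1, (2|3)=-1; (−1)^{2·-2·1}·(-1)^-2·(-1)^2 = +1.
v=41: a=41^0·(≡20), b=41^-2·(≡2) mod 41; (20|41)=+1, (2|41)=+1; (−1)^{0·-2·20}·(+1)^-2·(+1)^0 = +1.
v=5: a=5^3·(≡1), b=5^2·(≡2) mod 5; (1|5)=+1, (2|5)=-1; (−1)^{3·2·2}·(+1)^2·(-1)^3 = -1.
v=19: a=19^7·(≡17), b=19^4·(≡17) mod 19; (17|19)=+1, (17|19)=+1; (−1)^{7·4·9}·(+1)^4·(+1)^7 = +1.
v=7: a=7^9·(≡5), b=7^5·(≡4) mod 7; (5|7)=-1, (4|7)=+1; (−1)^{9·5·3}·(-1)^5·(+1)^9 = +1.
v=31: a=31^2·(≡2), b=31^-2·(≡5) mod 31; (2|31)=+1, (5|31)=+1; (−1)^{2·-2·15}·(+1)^-2·(+1)^2 = +1.
v=∞: 124355 > 0 and -238 < 0  ⇒  (a,b)_∞ = +1.
(124355, -238 / ℚ) ramifies at {2, 5}: a division algebra.

[2, 5]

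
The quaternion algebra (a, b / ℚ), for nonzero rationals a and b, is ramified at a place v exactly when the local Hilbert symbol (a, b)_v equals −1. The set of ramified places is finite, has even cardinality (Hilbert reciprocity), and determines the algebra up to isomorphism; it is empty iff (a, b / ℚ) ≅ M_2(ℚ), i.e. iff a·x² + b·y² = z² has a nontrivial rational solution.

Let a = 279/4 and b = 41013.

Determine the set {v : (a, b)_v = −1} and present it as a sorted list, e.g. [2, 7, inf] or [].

Mod squares: a ≡ 31, b ≡ 93. Check v ∈ {∞, 2, 3, 7, 31}.
v=∞: 31 > 0 and 93 > 0  ⇒  (a,b)_∞ = +1.
v=2: v_2(a)=-2, v_2(b)=0; units ≡ 7, 5 (mod 8); ε·ε+αω+βω = 1·0+-2·1+0·0 ≡ 0  ⇒  (a,b)_2 = +1.
v=3: a=3^2·(≡1), b=3^3·(≡1) mod 3; (1|3)=+1, (1|3)=+1; (−1)^{2·3·1}·(+1)^3·(+1)^2 = +1.
v=7: a=7^0·(≡5), b=7^2·(≡4) mod 7; (5|7)=-1, (4|7)=+1; (−1)^{0·2·3}·(-1)^2·(+1)^0 = +1.
v=31: a=31^1·(≡10), b=31^1·(≡21) mod 31; (10|31)=+1, (21|31)=-1; (−1)^{1·1·15}·(+1)^1·(-1)^1 = +1.
Ram(a, b) = ∅: the form 31·x² + 93·y² − z² is isotropic over every ℚ_v, so by Hasse–Minkowski it is isotropic over ℚ.

[]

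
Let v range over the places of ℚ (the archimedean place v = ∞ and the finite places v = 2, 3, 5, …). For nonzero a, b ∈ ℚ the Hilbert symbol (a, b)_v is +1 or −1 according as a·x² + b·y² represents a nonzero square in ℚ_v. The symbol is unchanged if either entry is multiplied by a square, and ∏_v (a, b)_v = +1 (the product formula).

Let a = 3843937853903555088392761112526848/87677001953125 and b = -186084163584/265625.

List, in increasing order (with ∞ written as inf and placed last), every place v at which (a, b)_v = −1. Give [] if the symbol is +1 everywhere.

(a, b) ≡ (2013905, -5363347) mod (ℚ^×)²; places V = {2, 3, 5, 7, 11, 13, 17, 19, 23, 29, 43, ∞}.
(a,b)_3: α=0, u≡2; β=2, v≡2 (mod 3); (2|3)=-1, (2|3)=-1; sign (−1)^0·-1^2·-1^0 = +1.
(a,b)_29: α=3, u≡8; β=1, v≡2 (mod 29); (8|29)=-1, (2|29)=-1; sign (−1)^0·-1^1·-1^3 = +1.
(a,b)_17: α=-1, u≡13; β=-1, v≡3 (mod 17); (13|17)=+1, (3|17)=-1; sign (−1)^0·+1^-1·-1^-1 = -1.
(a,b)_∞: sgn(2013905)=+, sgn(-5363347)=−, so +1.
(a,b)_5: α=-15, u≡1; β=-6, v≡3 (mod 5); (1|5)=+1, (3|5)=-1; sign (−1)^0·+1^-6·-1^-15 = -1.
(a,b)_13: α=-2, u≡10; β=0, v≡5 (mod 13); (10|13)=+1, (5|13)=-1; sign (−1)^0·+1^0·-1^-2 = +1.
(a,b)_19: α=1, u≡10; β=0, v≡17 (mod 19); (10|19)=-1, (17|19)=+1; sign (−1)^0·-1^0·+1^1 = +1.
(a,b)_11: α=6, u≡5; β=1, v≡9 (mod 11); (5|11)=+1, (9|11)=+1; sign (−1)^0·+1^1·+1^6 = +1.
(a,b)_7: α=2, u≡3; β=0, v≡1 (mod 7); (3|7)=-1, (1|7)=+1; sign (−1)^0·-1^0·+1^2 = +1.
(a,b)_43: α=3, u≡27; β=1, v≡35 (mod 43); (27|43)=-1, (35|43)=+1; sign (−1)^1·-1^1·+1^3 = +1.
(a,b)_2: α=32, β=16; u≡1, v≡5 (mod 8); ε(u)ε(v)=0·0, αω(v)=32·1, βω(u)=16·0; sum ≡ 0  ⇒  +1.
(a,b)_23: α=4, u≡13; β=1, v≡8 (mod 23); (13|23)=+1, (8|23)=+1; sign (−1)^0·+1^1·+1^4 = +1.
(2013905, -5363347 / ℚ) ramifies at {5, 17}: a division algebra.

[5, 17]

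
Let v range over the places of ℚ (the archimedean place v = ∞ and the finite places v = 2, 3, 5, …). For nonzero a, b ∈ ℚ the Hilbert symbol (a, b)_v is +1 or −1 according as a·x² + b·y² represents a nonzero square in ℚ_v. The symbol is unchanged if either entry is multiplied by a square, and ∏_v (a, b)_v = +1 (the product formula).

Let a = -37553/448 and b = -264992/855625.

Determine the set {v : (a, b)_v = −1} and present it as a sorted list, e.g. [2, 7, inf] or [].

Mod squares: a ≡ -119, b ≡ -2. Check v ∈ {∞, 2, 5, 7, 13, 17, 37, 47}.
v=2: v_2(a)=-6, v_2(b)=5; units ≡ 1, 7 (mod 8); ε·ε+αω+βω = 0·1+-6·0+5·0 ≡ 0  ⇒  (a,b)_2 = +1.
v=5: a=5^0·(≡4), b=5^-4·(≡2) mod 5; (4|5)=+1, (2|5)=-1; (−1)^{0·-4·2}·(+1)^-4·(-1)^0 = +1.
v=∞: -119 < 0 and -2 < 0  ⇒  (a,b)_∞ = -1.
v=17: a=17^1·(≡3), b=17^0·(≡15) mod 17; (3|17)=-1, (15|17)=+1; (−1)^{1·0·8}·(-1)^0·(+1)^1 = +1.
v=13: a=13^0·(≡5), b=13^2·(≡11) mod 13; (5|13)=-1, (11|13)=-1; (−1)^{0·2·6}·(-1)^2·(-1)^0 = +1.
v=37: a=37^0·(≡19), b=37^-2·(≡18) mod 37; (19|37)=-1, (18|37)=-1; (−1)^{0·-2·18}·(-1)^-2·(-1)^0 = +1.
v=7: a=7^-1·(≡2), b=7^2·(≡3) mod 7; (2|7)=+1, (3|7)=-1; (−1)^{-1·2·3}·(+1)^2·(-1)^-1 = -1.
v=47: a=47^2·(≡20), b=47^0·(≡10) mod 47; (20|47)=-1, (10|47)=-1; (−1)^{2·0·23}·(-1)^0·(-1)^2 = +1.
|Ram(-119, -2)| = 2, even; anisotropic at {7, ∞}.

[7, inf]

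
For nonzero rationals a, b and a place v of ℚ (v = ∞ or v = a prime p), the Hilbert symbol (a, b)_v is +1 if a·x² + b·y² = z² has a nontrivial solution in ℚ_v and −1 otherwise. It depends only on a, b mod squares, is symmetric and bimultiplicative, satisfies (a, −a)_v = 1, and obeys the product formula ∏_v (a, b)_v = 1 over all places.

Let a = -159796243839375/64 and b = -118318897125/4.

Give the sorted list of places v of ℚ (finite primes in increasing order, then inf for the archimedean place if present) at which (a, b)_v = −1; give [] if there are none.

[5, inf]

(a, b) ≡ (-4807, -482885) mod (ℚ^×)²; places V = {2, 3, 5, 11, 13, 17, 19, 23, ∞}.
(a,b)_∞: sgn(-4807)=−, sgn(-482885)=−, so -1.
(a,b)_13: α=2, u≡1; β=1, v≡12 (mod 13); (1|13)=+1, (12|13)=+1; sign (−1)^0·+1^1·+1^2 = +1.
(a,b)_23: α=1, u≡11; β=1, v≡6 (mod 23); (11|23)=-1, (6|23)=+1; sign (−1)^1·-1^1·+1^1 = +1.
(a,b)_5: α=4, u≡3; β=3, v≡2 (mod 5); (3|5)=-1, (2|5)=-1; sign (−1)^0·-1^3·-1^4 = -1.
(a,b)_17: α=2, u≡13; β=1, v≡2 (mod 17); (13|17)=+1, (2|17)=+1; sign (−1)^0·+1^1·+1^2 = +1.
(a,b)_2: α=-6, β=-2; u≡1, v≡3 (mod 8); ε(u)ε(v)=0·1, αω(v)=-6·1, βω(u)=-2·0; sum ≡ 0  ⇒  +1.
(a,b)_19: α=1, u≡10; β=1, v≡16 (mod 19); (10|19)=-1, (16|19)=+1; sign (−1)^1·-1^1·+1^1 = +1.
(a,b)_3: α=2, u≡2; β=4, v≡1 (mod 3); (2|3)=-1, (1|3)=+1; sign (−1)^0·-1^4·+1^2 = +1.
(a,b)_11: α=3, u≡5; β=2, v≡1 (mod 11); (5|11)=+1, (1|11)=+1; sign (−1)^0·+1^2·+1^3 = +1.
|Ram(-4807, -482885)| = 2, even; anisotropic at {5, ∞}.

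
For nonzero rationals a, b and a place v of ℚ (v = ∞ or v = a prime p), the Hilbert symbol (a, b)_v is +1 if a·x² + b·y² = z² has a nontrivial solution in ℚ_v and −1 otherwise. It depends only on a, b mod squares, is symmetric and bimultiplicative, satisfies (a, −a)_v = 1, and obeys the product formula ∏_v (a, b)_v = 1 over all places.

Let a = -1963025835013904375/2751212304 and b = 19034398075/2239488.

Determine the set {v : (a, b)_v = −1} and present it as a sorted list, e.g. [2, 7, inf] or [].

(a, b) ≡ (-23, 156009) mod (ℚ^×)²; places V = {2, 3, 5, 7, 11, 13, 17, 19, 23, 31, 47, ∞}.
(a,b)_13: α=2, u≡10; β=0, v≡1 (mod 13); (10|13)=+1, (1|13)=+1; sign (−1)^0·+1^0·+1^2 = +1.
(a,b)_19: α=2, u≡2; β=1, v≡12 (mod 19); (2|19)=-1, (12|19)=-1; sign (−1)^0·-1^1·-1^2 = -1.
(a,b)_3: α=-4, u≡1; β=-7, v≡1 (mod 3); (1|3)=+1, (1|3)=+1; sign (−1)^0·+1^-7·+1^-4 = +1.
(a,b)_2: α=-4, β=-10; u≡1, v≡1 (mod 8); ε(u)ε(v)=0·0, αω(v)=-4·0, βω(u)=-10·0; sum ≡ 0  ⇒  +1.
(a,b)_5: α=4, u≡2; β=2, v≡1 (mod 5); (2|5)=-1, (1|5)=+1; sign (−1)^0·-1^2·+1^4 = +1.
(a,b)_11: α=4, u≡8; β=4, v≡2 (mod 11); (8|11)=-1, (2|11)=-1; sign (−1)^0·-1^4·-1^4 = +1.
(a,b)_17: α=2, u≡10; β=1, v≡7 (mod 17); (10|17)=-1, (7|17)=-1; sign (−1)^0·-1^1·-1^2 = -1.
(a,b)_47: α=-2, u≡12; β=0, v≡6 (mod 47); (12|47)=+1, (6|47)=+1; sign (−1)^0·+1^0·+1^-2 = +1.
(a,b)_7: α=0, u≡6; β=1, v≡3 (mod 7); (6|7)=-1, (3|7)=-1; sign (−1)^0·-1^1·-1^0 = -1.
(a,b)_23: α=3, u≡15; β=1, v≡21 (mod 23); (15|23)=-1, (21|23)=-1; sign (−1)^1·-1^1·-1^3 = -1.
(a,b)_∞: sgn(-23)=−, sgn(156009)=+, so +1.
(a,b)_31: α=-2, u≡5; β=0, v≡13 (mod 31); (5|31)=+1, (13|31)=-1; sign (−1)^0·+1^0·-1^-2 = +1.
(-23, 156009 / ℚ) ramifies at {7, 17, 19, 23}: a division algebra.

[7, 17, 19, 23]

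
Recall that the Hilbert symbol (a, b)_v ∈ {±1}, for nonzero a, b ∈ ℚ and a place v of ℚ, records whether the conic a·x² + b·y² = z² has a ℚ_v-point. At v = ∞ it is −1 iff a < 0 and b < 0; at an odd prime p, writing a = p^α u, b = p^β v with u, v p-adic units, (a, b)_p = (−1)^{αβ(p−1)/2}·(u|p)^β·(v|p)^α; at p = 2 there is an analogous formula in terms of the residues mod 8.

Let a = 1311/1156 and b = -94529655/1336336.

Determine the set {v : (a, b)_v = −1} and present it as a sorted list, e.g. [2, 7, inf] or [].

(a, b) ≡ (1311, -55) mod (ℚ^×)²; places V = {2, 3, 5, 11, 17, 19, 23, ∞}.
(a,b)_23: α=1, u≡21; β=2, v≡10 (mod 23); (21|23)=-1, (10|23)=-1; sign (−1)^0·-1^2·-1^1 = -1.
(a,b)_5: α=0, u≡1; β=1, v≡4 (mod 5); (1|5)=+1, (4|5)=+1; sign (−1)^0·+1^1·+1^0 = +1.
(a,b)_17: α=-2, u≡9; β=-4, v≡16 (mod 17); (9|17)=+1, (16|17)=+1; sign (−1)^0·+1^-4·+1^-2 = +1.
(a,b)_∞: sgn(1311)=+, sgn(-55)=−, so +1.
(a,b)_3: α=1, u≡2; β=2, v≡2 (mod 3); (2|3)=-1, (2|3)=-1; sign (−1)^0·-1^2·-1^1 = -1.
(a,b)_11: α=0, u≡2; β=1, v≡2 (mod 11); (2|11)=-1, (2|11)=-1; sign (−1)^0·-1^1·-1^0 = -1.
(a,b)_2: α=-2, β=-4; u≡7, v≡1 (mod 8); ε(u)ε(v)=1·0, αω(v)=-2·0, βω(u)=-4·0; sum ≡ 0  ⇒  +1.
(a,b)_19: α=1, u≡15; β=2, v≡13 (mod 19); (15|19)=-1, (13|19)=-1; sign (−1)^0·-1^2·-1^1 = -1.
(1311, -55 / ℚ) ramifies at {3, 11, 19, 23}: a division algebra.

[3, 11, 19, 23]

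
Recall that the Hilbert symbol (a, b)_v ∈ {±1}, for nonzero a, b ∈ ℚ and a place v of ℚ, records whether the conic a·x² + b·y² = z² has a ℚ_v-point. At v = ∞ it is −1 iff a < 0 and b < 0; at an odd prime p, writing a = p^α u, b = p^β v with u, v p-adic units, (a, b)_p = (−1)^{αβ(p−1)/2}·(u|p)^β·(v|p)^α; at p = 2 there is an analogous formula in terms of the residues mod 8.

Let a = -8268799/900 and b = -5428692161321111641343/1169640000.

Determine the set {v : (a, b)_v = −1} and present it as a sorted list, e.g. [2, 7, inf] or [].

[29, inf]

(a, b) ≡ (-319, -5423) mod (ℚ^×)²; places V = {2, 3, 5, 7, 11, 17, 19, 23, 29, ∞}.
(a,b)_2: α=-2, β=-6; u≡1, v≡1 (mod 8); ε(u)ε(v)=0·0, αω(v)=-2·0, βω(u)=-6·0; sum ≡ 0  ⇒  +1.
(a,b)_7: α=2, u≡3; β=4, v≡1 (mod 7); (3|7)=-1, (1|7)=+1; sign (−1)^0·-1^4·+1^2 = +1.
(a,b)_5: α=-2, u≡1; β=-4, v≡3 (mod 5); (1|5)=+1, (3|5)=-1; sign (−1)^0·+1^-4·-1^-2 = +1.
(a,b)_23: α=2, u≡3; β=4, v≡21 (mod 23); (3|23)=+1, (21|23)=-1; sign (−1)^0·+1^4·-1^2 = +1.
(a,b)_∞: sgn(-319)=−, sgn(-5423)=−, so -1.
(a,b)_29: α=1, u≡26; β=3, v≡9 (mod 29); (26|29)=-1, (9|29)=+1; sign (−1)^0·-1^3·+1^1 = -1.
(a,b)_11: α=1, u≡1; β=7, v≡8 (mod 11); (1|11)=+1, (8|11)=-1; sign (−1)^1·+1^7·-1^1 = +1.
(a,b)_19: α=0, u≡11; β=-2, v≡17 (mod 19); (11|19)=+1, (17|19)=+1; sign (−1)^0·+1^-2·+1^0 = +1.
(a,b)_17: α=0, u≡16; β=1, v≡1 (mod 17); (16|17)=+1, (1|17)=+1; sign (−1)^0·+1^1·+1^0 = +1.
(a,b)_3: α=-2, u≡2; β=-4, v≡1 (mod 3); (2|3)=-1, (1|3)=+1; sign (−1)^0·-1^-4·+1^-2 = +1.
Ram(-319, -5423) = {29, ∞}; no ℚ_29-point on the conic.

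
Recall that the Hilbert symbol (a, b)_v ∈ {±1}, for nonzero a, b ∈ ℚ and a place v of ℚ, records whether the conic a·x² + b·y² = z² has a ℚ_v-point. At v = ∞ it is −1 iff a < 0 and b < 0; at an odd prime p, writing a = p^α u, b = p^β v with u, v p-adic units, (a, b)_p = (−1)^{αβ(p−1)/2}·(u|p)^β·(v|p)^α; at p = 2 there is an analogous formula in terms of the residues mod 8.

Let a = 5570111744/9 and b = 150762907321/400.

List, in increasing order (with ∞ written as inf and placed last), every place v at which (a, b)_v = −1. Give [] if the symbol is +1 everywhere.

[17, 31, 41, 53]

Mod squares: a ≡ 21758249, b ≡ 530689. Check v ∈ {∞, 2, 3, 5, 13, 17, 19, 31, 41, 53}.
v=2: v_2(a)=8, v_2(b)=-4; units ≡ 1, 1 (mod 8); ε·ε+αω+βω = 0·0+8·0+-4·0 ≡ 0  ⇒  (a,b)_2 = +1.
v=19: a=19^1·(≡3), b=19^1·(≡1) mod 19; (3|19)=-1, (1|19)=+1; (−1)^{1·1·9}·(-1)^1·(+1)^1 = +1.
v=∞: 21758249 > 0 and 530689 > 0  ⇒  (a,b)_∞ = +1.
v=53: a=53^1·(≡5), b=53^1·(≡28) mod 53; (5|53)=-1, (28|53)=+1; (−1)^{1·1·26}·(-1)^1·(+1)^1 = -1.
v=31: a=31^1·(≡14), b=31^1·(≡9) mod 31; (14|31)=+1, (9|31)=+1; (−1)^{1·1·15}·(+1)^1·(+1)^1 = -1.
v=3: a=3^-2·(≡2), b=3^0·(≡1) mod 3; (2|3)=-1, (1|3)=+1; (−1)^{-2·0·1}·(-1)^0·(+1)^-2 = +1.
v=5: a=5^0·(≡1), b=5^-2·(≡1) mod 5; (1|5)=+1, (1|5)=+1; (−1)^{0·-2·2}·(+1)^-2·(+1)^0 = +1.
v=13: a=13^0·(≡6), b=13^2·(≡9) mod 13; (6|13)=-1, (9|13)=+1; (−1)^{0·2·6}·(-1)^2·(+1)^0 = +1.
v=17: a=17^1·(≡2), b=17^1·(≡3) mod 17; (2|17)=+1, (3|17)=-1; (−1)^{1·1·8}·(+1)^1·(-1)^1 = -1.
v=41: a=41^1·(≡38), b=41^2·(≡28) mod 41; (38|41)=-1, (28|41)=-1; (−1)^{1·2·20}·(-1)^2·(-1)^1 = -1.
Ram(21758249, 530689) = {17, 31, 41, 53}; no ℚ_17-point on the conic.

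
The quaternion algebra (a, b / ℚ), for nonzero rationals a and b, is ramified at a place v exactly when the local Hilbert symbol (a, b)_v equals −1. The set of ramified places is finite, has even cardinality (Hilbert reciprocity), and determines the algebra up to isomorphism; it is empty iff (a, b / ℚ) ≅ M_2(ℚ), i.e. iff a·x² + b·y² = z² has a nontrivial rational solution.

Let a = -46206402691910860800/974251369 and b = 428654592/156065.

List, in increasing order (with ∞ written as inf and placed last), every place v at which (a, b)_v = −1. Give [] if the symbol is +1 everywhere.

(a, b) ≡ (-323, 20995) mod (ℚ^×)²; places V = {2, 3, 5, 7, 13, 17, 19, ∞}.
(a,b)_3: α=10, u≡1; β=4, v≡1 (mod 3); (1|3)=+1, (1|3)=+1; sign (−1)^0·+1^4·+1^10 = +1.
(a,b)_7: α=-8, u≡5; β=-4, v≡1 (mod 7); (5|7)=-1, (1|7)=+1; sign (−1)^0·-1^-4·+1^-8 = +1.
(a,b)_19: α=3, u≡14; β=1, v≡3 (mod 19); (14|19)=-1, (3|19)=-1; sign (−1)^1·-1^1·-1^3 = -1.
(a,b)_∞: sgn(-323)=−, sgn(20995)=+, so +1.
(a,b)_5: α=2, u≡2; β=-1, v≡4 (mod 5); (2|5)=-1, (4|5)=+1; sign (−1)^0·-1^-1·+1^2 = -1.
(a,b)_17: α=1, u≡2; β=1, v≡3 (mod 17); (2|17)=+1, (3|17)=-1; sign (−1)^0·+1^1·-1^1 = -1.
(a,b)_2: α=28, β=14; u≡5, v≡3 (mod 8); ε(u)ε(v)=0·1, αω(v)=28·1, βω(u)=14·1; sum ≡ 0  ⇒  +1.
(a,b)_13: α=-2, u≡5; β=-1, v≡9 (mod 13); (5|13)=-1, (9|13)=+1; sign (−1)^0·-1^-1·+1^-2 = -1.
|Ram(-323, 20995)| = 4, even; anisotropic at {5, 13, 17, 19}.

[5, 13, 17, 19]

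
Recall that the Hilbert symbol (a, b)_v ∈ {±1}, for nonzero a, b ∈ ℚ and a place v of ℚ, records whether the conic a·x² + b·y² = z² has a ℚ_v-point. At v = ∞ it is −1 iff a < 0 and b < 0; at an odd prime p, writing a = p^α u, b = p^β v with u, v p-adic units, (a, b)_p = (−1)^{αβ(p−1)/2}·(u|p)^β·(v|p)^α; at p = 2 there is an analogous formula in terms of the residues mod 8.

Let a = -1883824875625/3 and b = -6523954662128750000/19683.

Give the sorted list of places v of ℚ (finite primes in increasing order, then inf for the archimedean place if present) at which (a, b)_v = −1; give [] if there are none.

[5, 17, 23, inf]

Mod squares: a ≡ -3, b ≡ -1272705. Check v ∈ {∞, 2, 3, 5, 7, 11, 17, 23, 31}.
v=23: a=23^2·(≡5), b=23^3·(≡9) mod 23; (5|23)=-1, (9|23)=+1; (−1)^{2·3·11}·(-1)^3·(+1)^2 = -1.
v=7: a=7^2·(≡1), b=7^1·(≡3) mod 7; (1|7)=+1, (3|7)=-1; (−1)^{2·1·3}·(+1)^1·(-1)^2 = +1.
v=∞: -3 < 0 and -1272705 < 0  ⇒  (a,b)_∞ = -1.
v=5: a=5^4·(≡3), b=5^7·(≡4) mod 5; (3|5)=-1, (4|5)=+1; (−1)^{4·7·2}·(-1)^7·(+1)^4 = -1.
v=2: v_2(a)=0, v_2(b)=4; units ≡ 5, 7 (mod 8); ε·ε+αω+βω = 0·1+0·0+4·1 ≡ 0  ⇒  (a,b)_2 = +1.
v=31: a=31^2·(≡25), b=31^3·(≡10) mod 31; (25|31)=+1, (10|31)=+1; (−1)^{2·3·15}·(+1)^3·(+1)^2 = +1.
v=17: a=17^0·(≡6), b=17^1·(≡7) mod 17; (6|17)=-1, (7|17)=-1; (−1)^{0·1·8}·(-1)^1·(-1)^0 = -1.
v=3: a=3^-1·(≡2), b=3^-9·(≡1) mod 3; (2|3)=-1, (1|3)=+1; (−1)^{-1·-9·1}·(-1)^-9·(+1)^-1 = +1.
v=11: a=11^2·(≡6), b=11^2·(≡6) mod 11; (6|11)=-1, (6|11)=-1; (−1)^{2·2·5}·(-1)^2·(-1)^2 = +1.
(-3, -1272705 / ℚ) ramifies at {5, 17, 23, ∞}: a division algebra.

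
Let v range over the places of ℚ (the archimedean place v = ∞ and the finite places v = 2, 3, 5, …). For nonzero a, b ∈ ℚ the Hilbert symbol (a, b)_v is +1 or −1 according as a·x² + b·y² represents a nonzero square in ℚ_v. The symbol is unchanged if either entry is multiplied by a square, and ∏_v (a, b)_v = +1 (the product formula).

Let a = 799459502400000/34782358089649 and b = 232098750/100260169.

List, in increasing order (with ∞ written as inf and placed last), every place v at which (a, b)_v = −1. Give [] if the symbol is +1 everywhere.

[3, 5]

Mod squares: a ≡ 690, b ≡ 78. Check v ∈ {∞, 2, 3, 5, 13, 17, 19, 23, 31}.
v=5: a=5^5·(≡2), b=5^4·(≡2) mod 5; (2|5)=-1, (2|5)=-1; (−1)^{5·4·2}·(-1)^4·(-1)^5 = -1.
v=2: v_2(a)=9, v_2(b)=1; units ≡ 1, 7 (mod 8); ε·ε+αω+βω = 0·1+9·0+1·0 ≡ 0  ⇒  (a,b)_2 = +1.
v=∞: 690 > 0 and 78 > 0  ⇒  (a,b)_∞ = +1.
v=17: a=17^-2·(≡5), b=17^-2·(≡14) mod 17; (5|17)=-1, (14|17)=-1; (−1)^{-2·-2·8}·(-1)^-2·(-1)^-2 = +1.
v=31: a=31^-4·(≡19), b=31^-2·(≡1) mod 31; (19|31)=+1, (1|31)=+1; (−1)^{-4·-2·15}·(+1)^-2·(+1)^-4 = +1.
v=3: a=3^5·(≡2), b=3^3·(≡2) mod 3; (2|3)=-1, (2|3)=-1; (−1)^{5·3·1}·(-1)^3·(-1)^5 = -1.
v=23: a=23^3·(≡22), b=23^2·(≡18) mod 23; (22|23)=-1, (18|23)=+1; (−1)^{3·2·11}·(-1)^2·(+1)^3 = +1.
v=13: a=13^2·(≡9), b=13^1·(≡2) mod 13; (9|13)=+1, (2|13)=-1; (−1)^{2·1·6}·(+1)^1·(-1)^2 = +1.
v=19: a=19^-4·(≡1), b=19^-2·(≡18) mod 19; (1|19)=+1, (18|19)=-1; (−1)^{-4·-2·9}·(+1)^-2·(-1)^-4 = +1.
Ram(690, 78) = {3, 5}; no ℚ_3-point on the conic.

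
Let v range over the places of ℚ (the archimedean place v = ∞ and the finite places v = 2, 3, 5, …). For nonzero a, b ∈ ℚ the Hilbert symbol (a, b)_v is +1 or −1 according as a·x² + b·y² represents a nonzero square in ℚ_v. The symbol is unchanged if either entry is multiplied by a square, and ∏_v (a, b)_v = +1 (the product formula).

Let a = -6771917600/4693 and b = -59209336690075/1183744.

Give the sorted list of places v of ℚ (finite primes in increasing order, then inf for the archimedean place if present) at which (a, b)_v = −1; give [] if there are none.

Mod squares: a ≡ -4491578, b ≡ -320827. Check v ∈ {∞, 2, 5, 7, 11, 13, 17, 19, 23, 29, 37}.
v=17: a=17^0·(≡15), b=17^-2·(≡12) mod 17; (15|17)=+1, (12|17)=-1; (−1)^{0·-2·8}·(+1)^-2·(-1)^0 = +1.
v=2: v_2(a)=5, v_2(b)=-12; units ≡ 3, 5 (mod 8); ε·ε+αω+βω = 1·0+5·1+-12·1 ≡ 1  ⇒  (a,b)_2 = -1.
v=29: a=29^1·(≡4), b=29^1·(≡19) mod 29; (4|29)=+1, (19|29)=-1; (−1)^{1·1·14}·(+1)^1·(-1)^1 = -1.
v=∞: -4491578 < 0 and -320827 < 0  ⇒  (a,b)_∞ = -1.
v=7: a=7^3·(≡2), b=7^0·(≡1) mod 7; (2|7)=+1, (1|7)=+1; (−1)^{3·0·3}·(+1)^0·(+1)^3 = +1.
v=23: a=23^1·(≡11), b=23^1·(≡3) mod 23; (11|23)=-1, (3|23)=+1; (−1)^{1·1·11}·(-1)^1·(+1)^1 = +1.
v=13: a=13^-1·(≡2), b=13^3·(≡6) mod 13; (2|13)=-1, (6|13)=-1; (−1)^{-1·3·6}·(-1)^3·(-1)^-1 = +1.
v=37: a=37^1·(≡26), b=37^1·(≡29) mod 37; (26|37)=+1, (29|37)=-1; (−1)^{1·1·18}·(+1)^1·(-1)^1 = -1.
v=11: a=11^0·(≡2), b=11^2·(≡2) mod 11; (2|11)=-1, (2|11)=-1; (−1)^{0·2·5}·(-1)^2·(-1)^0 = +1.
v=19: a=19^-2·(≡12), b=19^2·(≡16) mod 19; (12|19)=-1, (16|19)=+1; (−1)^{-2·2·9}·(-1)^2·(+1)^-2 = +1.
v=5: a=5^2·(≡2), b=5^2·(≡3) mod 5; (2|5)=-1, (3|5)=-1; (−1)^{2·2·2}·(-1)^2·(-1)^2 = +1.
(-4491578, -320827 / ℚ) ramifies at {2, 29, 37, ∞}: a division algebra.

[2, 29, 37, inf]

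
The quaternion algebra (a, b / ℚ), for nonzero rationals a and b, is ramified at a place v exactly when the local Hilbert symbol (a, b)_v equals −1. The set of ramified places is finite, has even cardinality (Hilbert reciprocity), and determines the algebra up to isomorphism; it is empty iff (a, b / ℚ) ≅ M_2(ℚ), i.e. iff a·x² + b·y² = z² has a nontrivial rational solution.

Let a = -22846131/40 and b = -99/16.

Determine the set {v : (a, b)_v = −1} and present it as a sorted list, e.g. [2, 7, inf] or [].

[2, 7, 11, inf]

(a, b) ≡ (-2590, -11) mod (ℚ^×)²; places V = {2, 3, 5, 7, 11, 37, ∞}.
(a,b)_2: α=-3, β=-4; u≡1, v≡5 (mod 8); ε(u)ε(v)=0·0, αω(v)=-3·1, βω(u)=-4·0; sum ≡ 1  ⇒  -1.
(a,b)_11: α=2, u≡10; β=1, v≡7 (mod 11); (10|11)=-1, (7|11)=-1; sign (−1)^0·-1^1·-1^2 = -1.
(a,b)_37: α=1, u≡10; β=0, v≡10 (mod 37); (10|37)=+1, (10|37)=+1; sign (−1)^0·+1^0·+1^1 = +1.
(a,b)_3: α=6, u≡2; β=2, v≡1 (mod 3); (2|3)=-1, (1|3)=+1; sign (−1)^0·-1^2·+1^6 = +1.
(a,b)_7: α=1, u≡2; β=0, v≡3 (mod 7); (2|7)=+1, (3|7)=-1; sign (−1)^0·+1^0·-1^1 = -1.
(a,b)_∞: sgn(-2590)=−, sgn(-11)=−, so -1.
(a,b)_5: α=-1, u≡3; β=0, v≡1 (mod 5); (3|5)=-1, (1|5)=+1; sign (−1)^0·-1^0·+1^-1 = +1.
|Ram(-2590, -11)| = 4, even; anisotropic at {2, 7, 11, ∞}.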